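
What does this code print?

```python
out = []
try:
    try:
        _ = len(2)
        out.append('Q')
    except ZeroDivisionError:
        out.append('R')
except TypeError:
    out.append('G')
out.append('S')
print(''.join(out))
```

Execution trace: 'G' (outer except TypeError) → 'S' (after the try/except). Output: GS

Answer: GS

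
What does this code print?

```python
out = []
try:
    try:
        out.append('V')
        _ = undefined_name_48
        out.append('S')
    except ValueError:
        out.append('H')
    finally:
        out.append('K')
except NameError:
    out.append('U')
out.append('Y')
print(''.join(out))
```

Execution trace: 'V' (try body) → 'K' (finally) → 'U' (outer except NameError) → 'Y' (after the try/except). Output: VKUY

Answer: VKUY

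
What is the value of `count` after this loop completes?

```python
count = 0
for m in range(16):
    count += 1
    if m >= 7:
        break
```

Loop breaks when m reaches 7, count is 8
`count` takes the values: 0 → 1 → 2 → 3 → 4 → 5 → 6 → 7 → 8

Answer: 8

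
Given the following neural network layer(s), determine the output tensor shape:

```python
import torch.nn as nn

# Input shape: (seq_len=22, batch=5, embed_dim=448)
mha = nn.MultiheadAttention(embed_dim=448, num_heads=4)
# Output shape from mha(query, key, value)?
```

Input: (22, 5, 448) -> Output: (22, 5, 448)

Answer: (22, 5, 448)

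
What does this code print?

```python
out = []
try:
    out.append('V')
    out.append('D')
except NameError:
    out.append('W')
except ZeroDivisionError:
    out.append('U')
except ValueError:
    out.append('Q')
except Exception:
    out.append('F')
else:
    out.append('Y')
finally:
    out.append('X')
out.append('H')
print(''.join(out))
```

Execution trace: 'V' (try body) → 'D' (try body, no exception) → 'Y' (else) → 'X' (finally) → 'H' (after the try/except). Output: VDYXH

Answer: VDYXH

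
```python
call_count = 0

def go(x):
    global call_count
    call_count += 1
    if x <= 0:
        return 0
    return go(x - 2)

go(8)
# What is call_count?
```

Linear recursion stepping by 2: 5 calls from x=8 down to ≤0.

Answer: 5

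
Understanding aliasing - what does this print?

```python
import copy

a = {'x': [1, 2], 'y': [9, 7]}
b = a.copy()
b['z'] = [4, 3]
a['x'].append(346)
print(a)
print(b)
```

Key concept: shallow copy of dict with mutable values.
Step by step:
`a = {'x': [1, 2], 'y': [9, 7]}` → a = {'x': [1, 2], 'y': [9, 7]}
`b = a.copy()` → b = {'x': [1, 2], 'y': [9, 7]}
`b['z'] = [4, 3]` → b = {'x': [1, 2], 'y': [9, 7], 'z': [4, 3]}
`a['x'].append(346)` → a = {'x': [1, 2, 346], 'y': [9, 7]}; b = {'x': [1, 2, 346], 'y': [9, 7], 'z': [4, 3]}
`print(a)` → prints {'x': [1, 2, 346], 'y': [9, 7]}
`print(b)` → prints {'x': [1, 2, 346], 'y': [9, 7], 'z': [4, 3]}

Answer:
{'x': [1, 2, 346], 'y': [9, 7]}
{'x': [1, 2, 346], 'y': [9, 7], 'z': [4, 3]}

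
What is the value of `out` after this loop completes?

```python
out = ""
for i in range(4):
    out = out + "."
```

Repeat '.' 4 times
`out` takes the values: "" → "." → ".." → "..." → "...."

Answer: "...."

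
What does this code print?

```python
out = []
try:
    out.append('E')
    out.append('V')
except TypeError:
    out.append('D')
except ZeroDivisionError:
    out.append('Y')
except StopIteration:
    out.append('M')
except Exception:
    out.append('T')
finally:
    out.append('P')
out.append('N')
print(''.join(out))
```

Execution trace: 'E' (try body) → 'V' (try body, no exception) → 'P' (finally) → 'N' (after the try/except). Output: EVPN

Answer: EVPN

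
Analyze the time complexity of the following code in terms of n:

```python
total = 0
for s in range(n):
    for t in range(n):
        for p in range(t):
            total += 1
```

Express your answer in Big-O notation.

Each loop level contributes: n × n × n. Multiplying the contributions gives O(n^3).

Answer: O(n^3)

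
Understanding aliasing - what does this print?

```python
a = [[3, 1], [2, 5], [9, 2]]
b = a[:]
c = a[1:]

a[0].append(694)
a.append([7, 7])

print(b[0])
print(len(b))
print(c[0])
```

Key concept: slice with nested mutation.
Step by step:
`a = [[3, 1], [2, 5], [9, 2]]` → a = [[3, 1], [2, 5], [9, 2]]
`b = a[:]` → b = [[3, 1], [2, 5], [9, 2]]
`c = a[1:]` → c = [[2, 5], [9, 2]]
`a[0].append(694)` → a = [[3, 1, 694], [2, 5], [9, 2]]; b = [[3, 1, 694], [2, 5], [9, 2]]
`a.append([7, 7])` → a = [[3, 1, 694], [2, 5], [9, 2], [7, 7]]
`print(b[0])` → prints [3, 1, 694]
`print(len(b))` → prints 3
`print(c[0])` → prints [2, 5]

Answer:
[3, 1, 694]
3
[2, 5]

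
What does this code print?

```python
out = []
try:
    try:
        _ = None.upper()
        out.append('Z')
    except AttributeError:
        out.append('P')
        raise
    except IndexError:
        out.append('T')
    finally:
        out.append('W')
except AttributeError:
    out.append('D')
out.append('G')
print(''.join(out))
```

Execution trace: 'P' (inner except AttributeError) → 'W' (inner finally) → 'D' (outer except AttributeError) → 'G' (after the try/except). Output: PWDG

Answer: PWDG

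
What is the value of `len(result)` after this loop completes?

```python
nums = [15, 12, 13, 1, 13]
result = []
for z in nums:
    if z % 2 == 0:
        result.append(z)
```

Count even numbers in [15, 12, 13, 1, 13]
`result` takes the values: [] → [12]
So `len(result)` = 1

Answer: 1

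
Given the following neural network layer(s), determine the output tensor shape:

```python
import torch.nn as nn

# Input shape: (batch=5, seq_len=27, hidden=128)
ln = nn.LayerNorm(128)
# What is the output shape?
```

Input: (5, 27, 128) -> Output: (5, 27, 128)

Answer: (5, 27, 128)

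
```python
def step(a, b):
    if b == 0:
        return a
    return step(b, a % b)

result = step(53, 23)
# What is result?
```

step(53, 23) -> step(23, 7) -> step(7, 2) -> step(2, 1) -> step(1, 0) -> 1

Answer: 1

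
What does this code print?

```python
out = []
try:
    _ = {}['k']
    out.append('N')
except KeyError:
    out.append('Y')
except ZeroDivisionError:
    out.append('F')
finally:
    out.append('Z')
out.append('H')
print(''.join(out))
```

Execution trace: 'Y' (except KeyError) → 'Z' (finally) → 'H' (after the try/except). Output: YZH

Answer: YZH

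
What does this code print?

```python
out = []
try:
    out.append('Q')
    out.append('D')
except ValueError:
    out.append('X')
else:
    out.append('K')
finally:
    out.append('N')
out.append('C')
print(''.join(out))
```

Execution trace: 'Q' (try body) → 'D' (try body, no exception) → 'K' (else) → 'N' (finally) → 'C' (after the try/except). Output: QDKNC

Answer: QDKNC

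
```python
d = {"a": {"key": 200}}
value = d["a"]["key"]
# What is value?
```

Trace:
`d = {"a": {"key": 200}}` → d = {'a': {'key': 200}}
`value = d["a"]["key"]` → value = 200
So value = 200

Answer: 200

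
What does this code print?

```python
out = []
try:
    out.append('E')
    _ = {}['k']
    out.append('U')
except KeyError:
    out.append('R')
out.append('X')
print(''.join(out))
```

Execution trace: 'E' (try body) → 'R' (except KeyError) → 'X' (after the try/except). Output: ERX

Answer: ERX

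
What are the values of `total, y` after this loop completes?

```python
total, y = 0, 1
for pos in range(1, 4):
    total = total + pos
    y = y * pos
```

Sum and factorial of 1 to 3
`total, y` takes the values: (0, 1) → (1, 1) → (3, 1) → (3, 2) → (6, 2) → (6, 6)

Answer: 6, 6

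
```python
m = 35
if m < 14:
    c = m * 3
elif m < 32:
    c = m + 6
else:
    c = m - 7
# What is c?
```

Trace:
`m = 35` → m = 35
`if m < 14: ...` → m < 14 is False, m < 32 is False, take else branch → c = 28
So c = 28

Answer: 28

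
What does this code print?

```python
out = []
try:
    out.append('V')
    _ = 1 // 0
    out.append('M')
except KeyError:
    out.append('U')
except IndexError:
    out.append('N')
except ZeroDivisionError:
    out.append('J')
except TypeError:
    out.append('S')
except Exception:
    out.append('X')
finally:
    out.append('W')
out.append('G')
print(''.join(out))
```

Execution trace: 'V' (try body) → 'J' (except ZeroDivisionError) → 'W' (finally) → 'G' (after the try/except). Output: VJWG

Answer: VJWG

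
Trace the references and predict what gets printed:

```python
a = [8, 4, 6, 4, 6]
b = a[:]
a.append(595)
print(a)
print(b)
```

Key concept: slice [:] creates copy.
Step by step:
`a = [8, 4, 6, 4, 6]` → a = [8, 4, 6, 4, 6]
`b = a[:]` → b = [8, 4, 6, 4, 6]
`a.append(595)` → a = [8, 4, 6, 4, 6, 595]
`print(a)` → prints [8, 4, 6, 4, 6, 595]
`print(b)` → prints [8, 4, 6, 4, 6]

Answer:
[8, 4, 6, 4, 6, 595]
[8, 4, 6, 4, 6]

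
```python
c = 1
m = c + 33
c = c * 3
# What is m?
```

Trace:
`c = 1` → c = 1
`m = c + 33` → m = 34
`c = c * 3` → c = 3
So m = 34

Answer: 34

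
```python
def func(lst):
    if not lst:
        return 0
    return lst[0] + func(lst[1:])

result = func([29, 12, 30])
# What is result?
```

29 + 12 + 30 + 0 = 71

Answer: 71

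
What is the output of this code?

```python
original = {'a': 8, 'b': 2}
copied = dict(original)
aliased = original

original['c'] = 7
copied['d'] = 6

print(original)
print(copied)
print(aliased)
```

Key concept: dict() creates copy, assignment creates alias.
Step by step:
`original = {'a': 8, 'b': 2}` → original = {'a': 8, 'b': 2}
`copied = dict(original)` → copied = {'a': 8, 'b': 2}
`aliased = original` → aliased = {'a': 8, 'b': 2} (same object as original)
`original['c'] = 7` → original = {'a': 8, 'b': 2, 'c': 7} (same object as aliased); aliased = {'a': 8, 'b': 2, 'c': 7} (same object as original)
`copied['d'] = 6` → copied = {'a': 8, 'b': 2, 'd': 6}
`print(original)` → prints {'a': 8, 'b': 2, 'c': 7}
`print(copied)` → prints {'a': 8, 'b': 2, 'd': 6}
`print(aliased)` → prints {'a': 8, 'b': 2, 'c': 7}

Answer:
{'a': 8, 'b': 2, 'c': 7}
{'a': 8, 'b': 2, 'd': 6}
{'a': 8, 'b': 2, 'c': 7}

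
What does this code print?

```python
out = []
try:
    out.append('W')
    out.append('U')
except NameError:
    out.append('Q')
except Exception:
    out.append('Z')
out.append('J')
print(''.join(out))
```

Execution trace: 'W' (try body) → 'U' (try body, no exception) → 'J' (after the try/except). Output: WUJ

Answer: WUJ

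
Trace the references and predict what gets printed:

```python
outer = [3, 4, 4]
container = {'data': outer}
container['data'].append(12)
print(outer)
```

Key concept: dict holds reference to list.
Step by step:
`outer = [3, 4, 4]` → outer = [3, 4, 4]
`container = {'data': outer}` → container = {'data': [3, 4, 4]}
`container['data'].append(12)` → outer = [3, 4, 4, 12]; container = {'data': [3, 4, 4, 12]}
`print(outer)` → prints [3, 4, 4, 12]

Answer: [3, 4, 4, 12]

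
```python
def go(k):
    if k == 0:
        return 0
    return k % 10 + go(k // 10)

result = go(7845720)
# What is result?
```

Sum of digits of 7845720: 0 + 2 + 7 + 5 + 4 + 8 + 7 = 33

Answer: 33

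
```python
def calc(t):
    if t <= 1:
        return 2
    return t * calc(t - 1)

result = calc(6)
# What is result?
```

calc(6) = 6 * 5 * 4 * 3 * 2 * 2 = 1440

Answer: 1440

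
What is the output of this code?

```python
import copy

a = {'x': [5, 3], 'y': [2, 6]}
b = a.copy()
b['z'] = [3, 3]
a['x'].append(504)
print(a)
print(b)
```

Key concept: shallow copy of dict with mutable values.
Step by step:
`a = {'x': [5, 3], 'y': [2, 6]}` → a = {'x': [5, 3], 'y': [2, 6]}
`b = a.copy()` → b = {'x': [5, 3], 'y': [2, 6]}
`b['z'] = [3, 3]` → b = {'x': [5, 3], 'y': [2, 6], 'z': [3, 3]}
`a['x'].append(504)` → a = {'x': [5, 3, 504], 'y': [2, 6]}; b = {'x': [5, 3, 504], 'y': [2, 6], 'z': [3, 3]}
`print(a)` → prints {'x': [5, 3, 504], 'y': [2, 6]}
`print(b)` → prints {'x': [5, 3, 504], 'y': [2, 6], 'z': [3, 3]}

Answer:
{'x': [5, 3, 504], 'y': [2, 6]}
{'x': [5, 3, 504], 'y': [2, 6], 'z': [3, 3]}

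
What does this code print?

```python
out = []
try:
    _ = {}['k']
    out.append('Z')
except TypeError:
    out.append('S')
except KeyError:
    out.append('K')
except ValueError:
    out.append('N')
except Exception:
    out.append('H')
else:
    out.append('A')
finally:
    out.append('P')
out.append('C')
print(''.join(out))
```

Execution trace: 'K' (except KeyError) → 'P' (finally) → 'C' (after the try/except). Output: KPC

Answer: KPC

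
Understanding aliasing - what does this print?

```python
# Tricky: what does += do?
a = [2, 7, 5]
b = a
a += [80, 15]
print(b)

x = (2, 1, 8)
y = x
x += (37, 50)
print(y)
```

Key concept: += behavior differs for mutable vs immutable.
Step by step:
`a = [2, 7, 5]` → a = [2, 7, 5]
`b = a` → b = [2, 7, 5] (same object as a)
`a += [80, 15]` → a = [2, 7, 5, 80, 15] (same object as b); b = [2, 7, 5, 80, 15] (same object as a)
`print(b)` → prints [2, 7, 5, 80, 15]
`x = (2, 1, 8)` → x = (2, 1, 8)
`y = x` → y = (2, 1, 8)
`x += (37, 50)` → x = (2, 1, 8, 37, 50)
`print(y)` → prints (2, 1, 8)

Answer:
[2, 7, 5, 80, 15]
(2, 1, 8)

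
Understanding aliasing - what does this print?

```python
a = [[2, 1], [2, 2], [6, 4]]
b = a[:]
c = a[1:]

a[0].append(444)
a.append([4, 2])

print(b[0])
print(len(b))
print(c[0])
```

Key concept: slice with nested mutation.
Step by step:
`a = [[2, 1], [2, 2], [6, 4]]` → a = [[2, 1], [2, 2], [6, 4]]
`b = a[:]` → b = [[2, 1], [2, 2], [6, 4]]
`c = a[1:]` → c = [[2, 2], [6, 4]]
`a[0].append(444)` → a = [[2, 1, 444], [2, 2], [6, 4]]; b = [[2, 1, 444], [2, 2], [6, 4]]
`a.append([4, 2])` → a = [[2, 1, 444], [2, 2], [6, 4], [4, 2]]
`print(b[0])` → prints [2, 1, 444]
`print(len(b))` → prints 3
`print(c[0])` → prints [2, 2]

Answer:
[2, 1, 444]
3
[2, 2]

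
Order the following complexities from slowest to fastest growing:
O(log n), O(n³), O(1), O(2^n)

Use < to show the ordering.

Ordered by growth rate: O(1) < O(log n) < O(n³) < O(2^n)

Answer: O(1) < O(log n) < O(n³) < O(2^n)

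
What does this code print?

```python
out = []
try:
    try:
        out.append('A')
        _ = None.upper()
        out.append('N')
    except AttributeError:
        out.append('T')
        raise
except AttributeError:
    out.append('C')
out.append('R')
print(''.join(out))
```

Execution trace: 'A' (inner try body) → 'T' (inner except AttributeError) → 'C' (outer except AttributeError) → 'R' (after the try/except). Output: ATCR

Answer: ATCR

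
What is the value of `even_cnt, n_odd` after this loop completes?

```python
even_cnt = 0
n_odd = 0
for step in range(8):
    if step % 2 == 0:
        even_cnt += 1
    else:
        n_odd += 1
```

Count evens and odds in range(8)
`even_cnt, n_odd` takes the values: (0, 0) → (1, 0) → (1, 1) → (2, 1) → (2, 2) → (3, 2) → (3, 3) → (4, 3) → (4, 4)

Answer: 4, 4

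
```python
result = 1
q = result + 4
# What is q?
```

Trace:
`result = 1` → result = 1
`q = result + 4` → q = 5
So q = 5

Answer: 5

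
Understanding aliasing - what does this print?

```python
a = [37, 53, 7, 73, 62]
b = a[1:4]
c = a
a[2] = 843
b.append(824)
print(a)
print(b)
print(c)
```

Key concept: slice vs alias.
Step by step:
`a = [37, 53, 7, 73, 62]` → a = [37, 53, 7, 73, 62]
`b = a[1:4]` → b = [53, 7, 73]
`c = a` → c = [37, 53, 7, 73, 62] (same object as a)
`a[2] = 843` → a = [37, 53, 843, 73, 62] (same object as c); c = [37, 53, 843, 73, 62] (same object as a)
`b.append(824)` → b = [53, 7, 73, 824]
`print(a)` → prints [37, 53, 843, 73, 62]
`print(b)` → prints [53, 7, 73, 824]
`print(c)` → prints [37, 53, 843, 73, 62]

Answer:
[37, 53, 843, 73, 62]
[53, 7, 73, 824]
[37, 53, 843, 73, 62]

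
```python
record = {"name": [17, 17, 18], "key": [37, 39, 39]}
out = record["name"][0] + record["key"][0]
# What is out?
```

Trace:
`record = {"name": [17, 17, 18], "key": [37, 39, 39]}` → record = {'name': [17, 17, 18], 'key': [37, 39, 39]}
`out = record["name"][0] + record["key"][0]` → out = 54
So out = 54

Answer: 54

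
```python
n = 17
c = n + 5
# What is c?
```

Trace:
`n = 17` → n = 17
`c = n + 5` → c = 22
So c = 22

Answer: 22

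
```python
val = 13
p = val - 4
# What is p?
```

Trace:
`val = 13` → val = 13
`p = val - 4` → p = 9
So p = 9

Answer: 9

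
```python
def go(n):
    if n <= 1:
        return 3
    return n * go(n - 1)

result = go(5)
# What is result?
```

go(5) = 5 * 4 * 3 * 2 * 3 = 360

Answer: 360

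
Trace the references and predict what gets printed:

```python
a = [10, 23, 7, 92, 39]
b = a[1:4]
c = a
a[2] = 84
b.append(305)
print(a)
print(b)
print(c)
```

Key concept: slice vs alias.
Step by step:
`a = [10, 23, 7, 92, 39]` → a = [10, 23, 7, 92, 39]
`b = a[1:4]` → b = [23, 7, 92]
`c = a` → c = [10, 23, 7, 92, 39] (same object as a)
`a[2] = 84` → a = [10, 23, 84, 92, 39] (same object as c); c = [10, 23, 84, 92, 39] (same object as a)
`b.append(305)` → b = [23, 7, 92, 305]
`print(a)` → prints [10, 23, 84, 92, 39]
`print(b)` → prints [23, 7, 92, 305]
`print(c)` → prints [10, 23, 84, 92, 39]

Answer:
[10, 23, 84, 92, 39]
[23, 7, 92, 305]
[10, 23, 84, 92, 39]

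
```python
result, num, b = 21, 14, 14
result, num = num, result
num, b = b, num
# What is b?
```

Trace:
`result, num, b = 21, 14, 14` → result = 21; num = 14; b = 14
`result, num = num, result` → result = 14; num = 21
`num, b = b, num` → num = 14; b = 21
So b = 21

Answer: 21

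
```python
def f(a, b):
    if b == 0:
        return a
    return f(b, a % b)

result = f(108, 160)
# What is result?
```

f(108, 160) -> f(160, 108) -> f(108, 52) -> f(52, 4) -> f(4, 0) -> 4

Answer: 4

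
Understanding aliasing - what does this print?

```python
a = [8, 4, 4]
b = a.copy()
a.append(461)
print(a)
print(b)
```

Key concept: list.copy() creates independent copy.
Step by step:
`a = [8, 4, 4]` → a = [8, 4, 4]
`b = a.copy()` → b = [8, 4, 4]
`a.append(461)` → a = [8, 4, 4, 461]
`print(a)` → prints [8, 4, 4, 461]
`print(b)` → prints [8, 4, 4]

Answer:
[8, 4, 4, 461]
[8, 4, 4]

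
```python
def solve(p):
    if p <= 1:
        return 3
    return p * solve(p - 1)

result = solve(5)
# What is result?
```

solve(5) = 5 * 4 * 3 * 2 * 3 = 360

Answer: 360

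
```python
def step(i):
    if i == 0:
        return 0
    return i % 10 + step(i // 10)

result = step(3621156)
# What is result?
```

Sum of digits of 3621156: 6 + 5 + 1 + 1 + 2 + 6 + 3 = 24

Answer: 24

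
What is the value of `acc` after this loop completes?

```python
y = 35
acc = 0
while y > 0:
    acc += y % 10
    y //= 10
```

Sum digits of 35
`acc` takes the values: 0 → 5 → 8

Answer: 8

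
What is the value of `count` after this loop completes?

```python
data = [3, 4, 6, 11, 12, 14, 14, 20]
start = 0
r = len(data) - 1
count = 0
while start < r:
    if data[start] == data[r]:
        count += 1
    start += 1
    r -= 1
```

Count matching pairs from ends
`count` takes the values: 0

Answer: 0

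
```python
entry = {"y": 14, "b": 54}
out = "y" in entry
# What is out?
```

Trace:
`entry = {"y": 14, "b": 54}` → entry = {'y': 14, 'b': 54}
`out = "y" in entry` → out = True
So out = True

Answer: True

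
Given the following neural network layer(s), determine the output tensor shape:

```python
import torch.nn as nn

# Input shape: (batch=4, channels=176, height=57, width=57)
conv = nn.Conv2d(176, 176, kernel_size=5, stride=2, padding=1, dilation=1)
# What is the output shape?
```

Input: (4, 176, 57, 57) -> Output: (4, 176, 28, 28)

Answer: (4, 176, 28, 28)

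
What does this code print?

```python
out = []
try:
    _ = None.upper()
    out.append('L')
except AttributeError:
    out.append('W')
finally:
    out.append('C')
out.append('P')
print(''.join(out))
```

Execution trace: 'W' (except AttributeError) → 'C' (finally) → 'P' (after the try/except). Output: WCP

Answer: WCP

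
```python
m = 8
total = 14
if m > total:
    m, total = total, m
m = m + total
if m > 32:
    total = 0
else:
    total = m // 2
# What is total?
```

Trace:
`m = 8` → m = 8
`total = 14` → total = 14
`if m > total: ...` → m > total is False → no variable changes
`m = m + total` → m = 22
`if m > 32: ...` → m > 32 is False, take else branch → total = 11
So total = 11

Answer: 11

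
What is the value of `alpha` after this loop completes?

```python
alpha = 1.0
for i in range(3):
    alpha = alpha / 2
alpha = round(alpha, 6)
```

Halving LR 3 times: 1 / 2^3
`alpha` takes the values: 1.0 → 0.5 → 0.25 → 0.125

Answer: 0.125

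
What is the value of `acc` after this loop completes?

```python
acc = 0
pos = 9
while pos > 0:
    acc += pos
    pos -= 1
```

Sum 9 down to 1
`acc` takes the values: 0 → 9 → 17 → 24 → 30 → 35 → 39 → 42 → 44 → 45

Answer: 45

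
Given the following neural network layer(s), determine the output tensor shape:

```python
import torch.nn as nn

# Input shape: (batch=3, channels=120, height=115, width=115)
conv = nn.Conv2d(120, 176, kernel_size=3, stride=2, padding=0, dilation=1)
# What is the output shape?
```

Input: (3, 120, 115, 115) -> Output: (3, 176, 57, 57)

Answer: (3, 176, 57, 57)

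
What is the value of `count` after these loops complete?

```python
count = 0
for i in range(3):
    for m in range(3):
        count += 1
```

3 * 3 = 9
`count` takes the values: 0 → 1 → 2 → 3 → 4 → 5 → 6 → 7 → 8 → 9

Answer: 9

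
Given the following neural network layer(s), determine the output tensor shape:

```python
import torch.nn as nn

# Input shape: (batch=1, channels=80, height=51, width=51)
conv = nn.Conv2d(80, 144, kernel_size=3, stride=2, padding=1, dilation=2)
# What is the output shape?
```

Input: (1, 80, 51, 51) -> Output: (1, 144, 25, 25)

Answer: (1, 144, 25, 25)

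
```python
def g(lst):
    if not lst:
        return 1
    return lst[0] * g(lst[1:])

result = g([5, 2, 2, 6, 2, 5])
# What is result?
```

Product over [5, 2, 2, 6, 2, 5] = 5 * 2 * 2 * 6 * 2 * 5 = 1200

Answer: 1200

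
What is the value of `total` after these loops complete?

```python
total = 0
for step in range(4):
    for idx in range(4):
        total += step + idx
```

Sum of all step+idx for step,idx in 4x4
`total` takes the values: 0 → 1 → 3 → 6 → 7 → 9 → 12 → 16 → 18 → 21 → 25 → 30 → 33 → 37 → 42 → 48

Answer: 48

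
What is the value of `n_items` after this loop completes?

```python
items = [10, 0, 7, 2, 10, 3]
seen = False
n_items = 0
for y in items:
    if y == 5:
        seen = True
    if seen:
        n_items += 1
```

Count elements after first 5 in [10, 0, 7, 2, 10, 3]
`n_items` takes the values: 0

Answer: 0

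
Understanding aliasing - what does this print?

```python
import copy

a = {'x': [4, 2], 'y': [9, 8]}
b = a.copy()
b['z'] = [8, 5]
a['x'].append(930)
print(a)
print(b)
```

Key concept: shallow copy of dict with mutable values.
Step by step:
`a = {'x': [4, 2], 'y': [9, 8]}` → a = {'x': [4, 2], 'y': [9, 8]}
`b = a.copy()` → b = {'x': [4, 2], 'y': [9, 8]}
`b['z'] = [8, 5]` → b = {'x': [4, 2], 'y': [9, 8], 'z': [8, 5]}
`a['x'].append(930)` → a = {'x': [4, 2, 930], 'y': [9, 8]}; b = {'x': [4, 2, 930], 'y': [9, 8], 'z': [8, 5]}
`print(a)` → prints {'x': [4, 2, 930], 'y': [9, 8]}
`print(b)` → prints {'x': [4, 2, 930], 'y': [9, 8], 'z': [8, 5]}

Answer:
{'x': [4, 2, 930], 'y': [9, 8]}
{'x': [4, 2, 930], 'y': [9, 8], 'z': [8, 5]}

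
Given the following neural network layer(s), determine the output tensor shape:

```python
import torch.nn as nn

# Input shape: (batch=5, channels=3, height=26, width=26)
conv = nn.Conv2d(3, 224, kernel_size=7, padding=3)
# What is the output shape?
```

Input: (5, 3, 26, 26) -> Output: (5, 224, 26, 26)

Answer: (5, 224, 26, 26)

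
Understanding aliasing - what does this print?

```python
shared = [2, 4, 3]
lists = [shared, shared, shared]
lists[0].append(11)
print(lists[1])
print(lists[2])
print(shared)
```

Key concept: list of same reference.
Step by step:
`shared = [2, 4, 3]` → shared = [2, 4, 3]
`lists = [shared, shared, shared]` → lists = [[2, 4, 3], [2, 4, 3], [2, 4, 3]]
`lists[0].append(11)` → shared = [2, 4, 3, 11]; lists = [[2, 4, 3, 11], [2, 4, 3, 11], [2, 4, 3, 11]]
`print(lists[1])` → prints [2, 4, 3, 11]
`print(lists[2])` → prints [2, 4, 3, 11]
`print(shared)` → prints [2, 4, 3, 11]

Answer:
[2, 4, 3, 11]
[2, 4, 3, 11]
[2, 4, 3, 11]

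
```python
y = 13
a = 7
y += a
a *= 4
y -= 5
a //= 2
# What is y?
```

Trace:
`y = 13` → y = 13
`a = 7` → a = 7
`y += a` → y = 20
`a *= 4` → a = 28
`y -= 5` → y = 15
`a //= 2` → a = 14
So y = 15

Answer: 15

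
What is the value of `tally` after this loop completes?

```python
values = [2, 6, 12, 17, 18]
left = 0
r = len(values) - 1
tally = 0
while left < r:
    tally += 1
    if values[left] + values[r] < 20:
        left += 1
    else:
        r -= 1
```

Steps to find pair summing to 20
`tally` takes the values: 0 → 1 → 2 → 3 → 4

Answer: 4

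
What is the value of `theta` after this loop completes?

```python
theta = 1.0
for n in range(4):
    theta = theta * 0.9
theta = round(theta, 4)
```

Exponential decay: 1.0 * 0.9^4
`theta` takes the values: 1.0 → 0.9 → 0.81 → 0.729 → 0.6561

Answer: 0.6561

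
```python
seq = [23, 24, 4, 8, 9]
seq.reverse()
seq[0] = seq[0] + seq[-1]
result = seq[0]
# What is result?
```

Trace:
`seq = [23, 24, 4, 8, 9]` → seq = [23, 24, 4, 8, 9]
`seq.reverse()` → seq = [9, 8, 4, 24, 23]
`seq[0] = seq[0] + seq[-1]` → seq = [32, 8, 4, 24, 23]
`result = seq[0]` → result = 32
So result = 32

Answer: 32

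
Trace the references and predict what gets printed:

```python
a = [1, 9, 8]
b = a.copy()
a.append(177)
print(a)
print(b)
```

Key concept: list.copy() creates independent copy.
Step by step:
`a = [1, 9, 8]` → a = [1, 9, 8]
`b = a.copy()` → b = [1, 9, 8]
`a.append(177)` → a = [1, 9, 8, 177]
`print(a)` → prints [1, 9, 8, 177]
`print(b)` → prints [1, 9, 8]

Answer:
[1, 9, 8, 177]
[1, 9, 8]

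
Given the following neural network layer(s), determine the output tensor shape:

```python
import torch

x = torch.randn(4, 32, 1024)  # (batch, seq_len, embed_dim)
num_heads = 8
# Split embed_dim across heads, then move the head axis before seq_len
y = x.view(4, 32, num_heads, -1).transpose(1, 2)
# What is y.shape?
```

Input: (4, 32, 1024) -> head_dim = 1024 // 8 = 128; after view: (4, 32, 8, 128) -> after transpose(1, 2): (4, 8, 32, 128) -> Output: (4, 8, 32, 128)

Answer: (4, 8, 32, 128)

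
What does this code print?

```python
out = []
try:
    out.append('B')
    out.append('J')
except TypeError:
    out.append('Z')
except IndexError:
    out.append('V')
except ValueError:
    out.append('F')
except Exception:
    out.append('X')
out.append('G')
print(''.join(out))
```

Execution trace: 'B' (try body) → 'J' (try body, no exception) → 'G' (after the try/except). Output: BJG

Answer: BJG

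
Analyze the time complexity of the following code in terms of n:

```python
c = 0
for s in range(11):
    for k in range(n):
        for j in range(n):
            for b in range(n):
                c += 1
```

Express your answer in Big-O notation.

Each loop level contributes: 1 × n × n × n. Multiplying the contributions gives O(n^3).

Answer: O(n^3)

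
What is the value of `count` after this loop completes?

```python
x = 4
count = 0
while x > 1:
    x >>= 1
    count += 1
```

Count right shifts until 1
`count` takes the values: 0 → 1 → 2

Answer: 2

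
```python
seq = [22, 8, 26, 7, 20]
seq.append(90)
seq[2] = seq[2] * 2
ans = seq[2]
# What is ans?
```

Trace:
`seq = [22, 8, 26, 7, 20]` → seq = [22, 8, 26, 7, 20]
`seq.append(90)` → seq = [22, 8, 26, 7, 20, 90]
`seq[2] = seq[2] * 2` → seq = [22, 8, 52, 7, 20, 90]
`ans = seq[2]` → ans = 52
So ans = 52

Answer: 52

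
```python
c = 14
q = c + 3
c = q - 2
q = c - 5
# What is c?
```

Trace:
`c = 14` → c = 14
`q = c + 3` → q = 17
`c = q - 2` → c = 15
`q = c - 5` → q = 10
So c = 15

Answer: 15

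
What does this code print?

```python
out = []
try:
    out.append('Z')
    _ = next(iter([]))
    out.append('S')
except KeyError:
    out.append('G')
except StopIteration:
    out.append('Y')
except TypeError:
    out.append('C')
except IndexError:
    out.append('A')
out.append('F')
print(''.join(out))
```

Execution trace: 'Z' (try body) → 'Y' (except StopIteration) → 'F' (after the try/except). Output: ZYF

Answer: ZYF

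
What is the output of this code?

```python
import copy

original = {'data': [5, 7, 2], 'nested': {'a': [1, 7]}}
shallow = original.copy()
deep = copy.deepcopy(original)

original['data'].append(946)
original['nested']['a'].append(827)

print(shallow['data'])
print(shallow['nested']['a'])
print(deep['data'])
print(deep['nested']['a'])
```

Key concept: comparing shallow vs deep copy.
Step by step:
`original = {'data': [5, 7, 2], 'nested': {'a': [1, 7]}}` → original = {'data': [5, 7, 2], 'nested': {'a': [1, 7]}}
`shallow = original.copy()` → shallow = {'data': [5, 7, 2], 'nested': {'a': [1, 7]}}
`deep = copy.deepcopy(original)` → deep = {'data': [5, 7, 2], 'nested': {'a': [1, 7]}}
`original['data'].append(946)` → original = {'data': [5, 7, 2, 946], 'nested': {'a': [1, 7]}}; shallow = {'data': [5, 7, 2, 946], 'nested': {'a': [1, 7]}}
`original['nested']['a'].append(827)` → original = {'data': [5, 7, 2, 946], 'nested': {'a': [1, 7, 827]}}; shallow = {'data': [5, 7, 2, 946], 'nested': {'a': [1, 7, 827]}}
`print(shallow['data'])` → prints [5, 7, 2, 946]
`print(shallow['nested']['a'])` → prints [1, 7, 827]
`print(deep['data'])` → prints [5, 7, 2]
`print(deep['nested']['a'])` → prints [1, 7]

Answer:
[5, 7, 2, 946]
[1, 7, 827]
[5, 7, 2]
[1, 7]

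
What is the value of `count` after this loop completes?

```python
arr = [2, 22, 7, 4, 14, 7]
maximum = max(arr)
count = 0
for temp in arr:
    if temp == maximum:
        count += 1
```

Count of max value 22 in [2, 22, 7, 4, 14, 7]
`count` takes the values: 0 → 1

Answer: 1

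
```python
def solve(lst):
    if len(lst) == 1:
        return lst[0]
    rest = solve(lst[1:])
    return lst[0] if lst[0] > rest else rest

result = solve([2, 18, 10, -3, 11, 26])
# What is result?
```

Recursive max over [2, 18, 10, -3, 11, 26] = 26

Answer: 26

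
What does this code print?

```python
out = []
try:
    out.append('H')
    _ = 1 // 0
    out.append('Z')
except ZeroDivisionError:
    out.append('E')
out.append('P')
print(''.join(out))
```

Execution trace: 'H' (try body) → 'E' (except ZeroDivisionError) → 'P' (after the try/except). Output: HEP

Answer: HEP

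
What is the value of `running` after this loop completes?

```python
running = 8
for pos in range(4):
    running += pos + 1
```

Start at 8, add 1 to 4 = 18
`running` takes the values: 8 → 9 → 11 → 14 → 18

Answer: 18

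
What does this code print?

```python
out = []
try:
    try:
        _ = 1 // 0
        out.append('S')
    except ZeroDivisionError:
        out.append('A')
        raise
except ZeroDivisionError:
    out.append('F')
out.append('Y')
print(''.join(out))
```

Execution trace: 'A' (inner except ZeroDivisionError) → 'F' (outer except ZeroDivisionError) → 'Y' (after the try/except). Output: AFY

Answer: AFY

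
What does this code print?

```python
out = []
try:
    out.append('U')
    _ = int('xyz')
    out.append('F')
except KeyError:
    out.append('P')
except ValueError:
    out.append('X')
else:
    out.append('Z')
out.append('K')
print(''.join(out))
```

Execution trace: 'U' (try body) → 'X' (except ValueError) → 'K' (after the try/except). Output: UXK

Answer: UXK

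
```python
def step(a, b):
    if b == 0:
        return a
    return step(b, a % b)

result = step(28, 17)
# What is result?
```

step(28, 17) -> step(17, 11) -> step(11, 6) -> step(6, 5) -> step(5, 1) -> step(1, 0) -> 1

Answer: 1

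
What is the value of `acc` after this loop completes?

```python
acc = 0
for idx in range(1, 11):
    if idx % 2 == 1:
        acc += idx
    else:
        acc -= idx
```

Add odd, subtract even
`acc` takes the values: 0 → 1 → -1 → 2 → -2 → 3 → -3 → 4 → -4 → 5 → -5

Answer: -5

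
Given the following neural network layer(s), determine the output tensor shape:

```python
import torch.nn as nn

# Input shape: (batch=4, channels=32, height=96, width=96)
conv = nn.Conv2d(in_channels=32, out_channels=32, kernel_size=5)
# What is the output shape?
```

Input: (4, 32, 96, 96) -> Output: (4, 32, 92, 92)

Answer: (4, 32, 92, 92)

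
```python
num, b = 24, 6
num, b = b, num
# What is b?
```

Trace:
`num, b = 24, 6` → num = 24; b = 6
`num, b = b, num` → num = 6; b = 24
So b = 24

Answer: 24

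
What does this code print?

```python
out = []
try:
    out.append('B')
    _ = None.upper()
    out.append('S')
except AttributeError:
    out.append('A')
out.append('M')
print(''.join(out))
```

Execution trace: 'B' (try body) → 'A' (except AttributeError) → 'M' (after the try/except). Output: BAM

Answer: BAM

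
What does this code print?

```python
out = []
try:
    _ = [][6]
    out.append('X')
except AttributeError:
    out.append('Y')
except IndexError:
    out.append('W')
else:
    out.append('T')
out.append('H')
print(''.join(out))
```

Execution trace: 'W' (except IndexError) → 'H' (after the try/except). Output: WH

Answer: WH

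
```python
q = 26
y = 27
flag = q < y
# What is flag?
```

Trace:
`q = 26` → q = 26
`y = 27` → y = 27
`flag = q < y` → flag = True
So flag = True

Answer: True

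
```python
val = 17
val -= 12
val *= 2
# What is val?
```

Trace:
`val = 17` → val = 17
`val -= 12` → val = 5
`val *= 2` → val = 10
So val = 10

Answer: 10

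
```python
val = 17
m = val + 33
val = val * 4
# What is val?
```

Trace:
`val = 17` → val = 17
`m = val + 33` → m = 50
`val = val * 4` → val = 68
So val = 68

Answer: 68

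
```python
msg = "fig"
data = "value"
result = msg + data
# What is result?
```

Trace:
`msg = "fig"` → msg = 'fig'
`data = "value"` → data = 'value'
`result = msg + data` → result = 'figvalue'
So result = 'figvalue'

Answer: 'figvalue'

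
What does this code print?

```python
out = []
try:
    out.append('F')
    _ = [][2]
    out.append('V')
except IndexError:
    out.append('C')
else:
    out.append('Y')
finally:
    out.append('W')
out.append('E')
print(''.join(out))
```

Execution trace: 'F' (try body) → 'C' (except IndexError) → 'W' (finally) → 'E' (after the try/except). Output: FCWE

Answer: FCWE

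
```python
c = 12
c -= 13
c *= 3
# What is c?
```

Trace:
`c = 12` → c = 12
`c -= 13` → c = -1
`c *= 3` → c = -3
So c = -3

Answer: -3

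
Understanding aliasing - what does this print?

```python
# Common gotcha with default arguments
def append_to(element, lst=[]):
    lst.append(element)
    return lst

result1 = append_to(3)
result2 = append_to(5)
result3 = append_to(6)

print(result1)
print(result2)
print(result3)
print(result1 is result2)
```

Key concept: mutable default argument gotcha.
Step by step:
`result1 = append_to(3)` → result1 = [3]
`result2 = append_to(5)` → result1 = [3, 5] (same object as result2); result2 = [3, 5] (same object as result1)
`result3 = append_to(6)` → result1 = [3, 5, 6] (same object as result2, result3); result2 = [3, 5, 6] (same object as result1, result3); result3 = [3, 5, 6] (same object as result1, result2)
`print(result1)` → prints [3, 5, 6]
`print(result2)` → prints [3, 5, 6]
`print(result3)` → prints [3, 5, 6]
`print(result1 is result2)` → prints True

Answer:
[3, 5, 6]
[3, 5, 6]
[3, 5, 6]
True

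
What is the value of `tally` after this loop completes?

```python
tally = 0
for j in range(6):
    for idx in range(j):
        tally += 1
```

Triangle number: 0+1+2+...+5
`tally` takes the values: 0 → 1 → 2 → 3 → 4 → 5 → 6 → 7 → 8 → 9 → 10 → 11 → 12 → 13 → 14 → 15

Answer: 15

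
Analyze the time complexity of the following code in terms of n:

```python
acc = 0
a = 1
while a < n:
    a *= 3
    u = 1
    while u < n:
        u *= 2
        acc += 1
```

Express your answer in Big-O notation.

Each loop level contributes: log n × log n. Multiplying the contributions gives O(log² n).

Answer: O(log² n)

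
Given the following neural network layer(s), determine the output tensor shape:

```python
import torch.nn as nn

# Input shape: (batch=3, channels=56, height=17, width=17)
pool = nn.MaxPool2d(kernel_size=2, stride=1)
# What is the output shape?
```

Input: (3, 56, 17, 17) -> Output: (3, 56, 16, 16)

Answer: (3, 56, 16, 16)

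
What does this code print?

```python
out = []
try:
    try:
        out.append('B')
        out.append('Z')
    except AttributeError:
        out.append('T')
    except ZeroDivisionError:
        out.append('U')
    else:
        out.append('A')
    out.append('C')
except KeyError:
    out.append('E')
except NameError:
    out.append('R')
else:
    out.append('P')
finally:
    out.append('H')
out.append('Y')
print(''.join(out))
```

Execution trace: 'B' (inner try body) → 'Z' (inner try body, no exception) → 'A' (inner else) → 'C' (try body, no exception) → 'P' (else) → 'H' (finally) → 'Y' (after the try/except). Output: BZACPHY

Answer: BZACPHY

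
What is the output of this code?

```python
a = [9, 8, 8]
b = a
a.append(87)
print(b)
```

Key concept: basic list aliasing.
Step by step:
`a = [9, 8, 8]` → a = [9, 8, 8]
`b = a` → b = [9, 8, 8] (same object as a)
`a.append(87)` → a = [9, 8, 8, 87] (same object as b); b = [9, 8, 8, 87] (same object as a)
`print(b)` → prints [9, 8, 8, 87]

Answer: [9, 8, 8, 87]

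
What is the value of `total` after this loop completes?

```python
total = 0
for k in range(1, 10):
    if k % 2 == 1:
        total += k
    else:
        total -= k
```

Add odd, subtract even
`total` takes the values: 0 → 1 → -1 → 2 → -2 → 3 → -3 → 4 → -4 → 5

Answer: 5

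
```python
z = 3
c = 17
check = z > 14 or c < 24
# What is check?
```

Trace:
`z = 3` → z = 3
`c = 17` → c = 17
`check = z > 14 or c < 24` → check = True
So check = True

Answer: True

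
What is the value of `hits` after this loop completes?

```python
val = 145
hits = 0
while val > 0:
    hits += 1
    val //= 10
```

Count digits by repeated division by 10
`hits` takes the values: 0 → 1 → 2 → 3

Answer: 3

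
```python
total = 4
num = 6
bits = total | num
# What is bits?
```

Trace:
`total = 4` → total = 4
`num = 6` → num = 6
`bits = total | num` → bits = 6
So bits = 6

Answer: 6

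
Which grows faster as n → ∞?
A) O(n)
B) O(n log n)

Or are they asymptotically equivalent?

O(n) vs O(n log n): Higher order terms dominate.

Answer: B) O(n log n) grows faster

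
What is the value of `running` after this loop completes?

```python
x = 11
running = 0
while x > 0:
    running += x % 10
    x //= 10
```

Sum digits of 11
`running` takes the values: 0 → 1 → 2

Answer: 2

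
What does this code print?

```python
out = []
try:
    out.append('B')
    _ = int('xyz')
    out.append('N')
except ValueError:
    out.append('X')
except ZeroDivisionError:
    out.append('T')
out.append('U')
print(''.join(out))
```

Execution trace: 'B' (try body) → 'X' (except ValueError) → 'U' (after the try/except). Output: BXU

Answer: BXU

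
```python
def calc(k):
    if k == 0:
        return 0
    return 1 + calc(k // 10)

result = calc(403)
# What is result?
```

Count of digits of 403: 3

Answer: 3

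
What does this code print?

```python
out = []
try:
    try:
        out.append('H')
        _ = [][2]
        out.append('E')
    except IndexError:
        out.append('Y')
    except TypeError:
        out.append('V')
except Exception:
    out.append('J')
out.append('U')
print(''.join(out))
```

Execution trace: 'H' (inner try body) → 'Y' (inner except IndexError) → 'U' (after the try/except). Output: HYU

Answer: HYU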